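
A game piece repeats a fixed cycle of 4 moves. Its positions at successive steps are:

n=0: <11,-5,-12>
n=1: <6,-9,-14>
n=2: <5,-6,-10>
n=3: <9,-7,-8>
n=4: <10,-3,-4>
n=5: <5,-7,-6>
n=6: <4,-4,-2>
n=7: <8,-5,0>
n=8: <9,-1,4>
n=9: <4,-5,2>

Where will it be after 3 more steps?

Differencing gives <-5,-4,-2>, <-1,+3,+4>, <+4,-1,+2>, <+1,+4,+4>, <-5,-4,-2>, <-1,+3,+4>, <+4,-1,+2>, <+1,+4,+4>, <-5,-4,-2>. This is the pattern <-5,-4,-2>, <-1,+3,+4>, <+4,-1,+2>, <+1,+4,+4> repeated.
step 10: apply <-1,+3,+4> → <3,-2,6>
step 11: apply <+4,-1,+2> → <7,-3,8>
step 12: apply <+1,+4,+4> → <8,1,12>

<8,1,12>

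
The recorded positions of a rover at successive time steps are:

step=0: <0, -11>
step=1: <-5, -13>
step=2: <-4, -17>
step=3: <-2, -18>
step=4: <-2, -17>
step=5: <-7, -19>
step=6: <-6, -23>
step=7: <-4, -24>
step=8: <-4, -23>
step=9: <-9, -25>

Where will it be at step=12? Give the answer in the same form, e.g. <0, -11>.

The moves between consecutive positions are <-5, -2>, <+1, -4>, <+2, -1>, <+0, +1>, <-5, -2>, <+1, -4>, <+2, -1>, <+0, +1>, <-5, -2>; they repeat the 4-cycle [<-5, -2>, <+1, -4>, <+2, -1>, <+0, +1>].
step 10: apply <+1, -4> → <-8, -29>
step 11: apply <+2, -1> → <-6, -30>
step 12: apply <+0, +1> → <-6, -29>

<-6, -29>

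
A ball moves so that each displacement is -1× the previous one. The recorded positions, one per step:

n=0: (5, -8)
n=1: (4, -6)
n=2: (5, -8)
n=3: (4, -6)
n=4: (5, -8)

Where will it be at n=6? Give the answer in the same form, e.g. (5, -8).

(5, -8)

Step-to-step displacements: (-1, +2), (+1, -2), (-1, +2), (+1, -2); each is -1× the previous.
step 5: (5, -8) + (-1, +2) → (4, -6)
step 6: (4, -6) + (+1, -2) → (5, -8)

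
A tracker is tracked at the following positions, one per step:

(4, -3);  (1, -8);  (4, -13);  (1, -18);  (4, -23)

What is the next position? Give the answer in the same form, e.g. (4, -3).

The first coordinate repeats the cycle [4, 1] with period 2; step 5 mod 2 = 1, giving 1.
The second coordinate changes by -5 each step, so at step 5 it is -3 + 5·(-5) = -28.

(1, -28)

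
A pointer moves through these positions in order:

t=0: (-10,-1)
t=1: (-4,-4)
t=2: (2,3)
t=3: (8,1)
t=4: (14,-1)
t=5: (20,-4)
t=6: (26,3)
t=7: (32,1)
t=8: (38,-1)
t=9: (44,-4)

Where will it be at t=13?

The first coordinate changes by +6 each step, so at step 13 it is -10 + 13·(6) = 68.
The second coordinate repeats the cycle [-1, -4, 3, 1] with period 4; step 13 mod 4 = 1, giving -4.

(68,-4)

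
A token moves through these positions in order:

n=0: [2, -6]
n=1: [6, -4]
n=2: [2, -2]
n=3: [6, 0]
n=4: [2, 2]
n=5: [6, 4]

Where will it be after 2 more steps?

First: cycles through 2, 6 every 2 steps. Step 7 lands at position 1 of the cycle → 6.
Second: linear, +2 per step → 8 at step 7.

[6, 8]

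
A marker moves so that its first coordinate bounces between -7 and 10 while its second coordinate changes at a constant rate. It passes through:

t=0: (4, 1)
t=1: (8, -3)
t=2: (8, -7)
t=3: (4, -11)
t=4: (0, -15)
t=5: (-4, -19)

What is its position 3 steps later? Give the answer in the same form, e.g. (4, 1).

The first coordinate reflects between -7 and 10, moving 4 per step.
  step 6: -4 → -6
  step 7: -6 → -2
  step 8: -2 → 2
The second coordinate changes by -4 each step: at step 8 it is -31.

(2, -31)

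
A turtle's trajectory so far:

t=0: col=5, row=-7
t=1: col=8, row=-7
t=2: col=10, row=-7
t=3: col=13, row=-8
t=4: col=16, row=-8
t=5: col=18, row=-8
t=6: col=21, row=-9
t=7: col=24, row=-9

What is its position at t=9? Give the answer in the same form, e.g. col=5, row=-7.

Differencing gives (+3, +0), (+2, +0), (+3, -1), (+3, +0), (+2, +0), (+3, -1), (+3, +0). This is the pattern (+3, +0), (+2, +0), (+3, -1) repeated.
step 8: apply (+2, +0) → col=26, row=-9
step 9: apply (+3, -1) → col=29, row=-10

col=29, row=-10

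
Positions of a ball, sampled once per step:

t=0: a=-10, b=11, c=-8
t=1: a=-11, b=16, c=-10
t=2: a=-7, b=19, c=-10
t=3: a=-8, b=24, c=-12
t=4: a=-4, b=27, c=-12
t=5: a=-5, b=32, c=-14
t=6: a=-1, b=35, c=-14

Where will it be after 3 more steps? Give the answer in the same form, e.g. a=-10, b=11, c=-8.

a=1, b=48, c=-18

The moves between consecutive positions are (-1,+5,-2), (+4,+3,+0), (-1,+5,-2), (+4,+3,+0), (-1,+5,-2), (+4,+3,+0); they repeat the 2-cycle [(-1,+5,-2), (+4,+3,+0)].
step 7: apply (-1,+5,-2) → a=-2, b=40, c=-16
step 8: apply (+4,+3,+0) → a=2, b=43, c=-16
step 9: apply (-1,+5,-2) → a=1, b=48, c=-18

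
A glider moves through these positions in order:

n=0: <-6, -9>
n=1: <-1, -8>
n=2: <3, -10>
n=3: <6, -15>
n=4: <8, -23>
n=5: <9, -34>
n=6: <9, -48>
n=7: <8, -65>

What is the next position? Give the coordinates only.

<6, -85>

Successive displacements: <+5, +1>, <+4, -2>, <+3, -5>, <+2, -8>, <+1, -11>, <+0, -14>, <-1, -17> — each changes by <-1, -3>.
step 8: <8, -65> + <-2, -20> → <6, -85>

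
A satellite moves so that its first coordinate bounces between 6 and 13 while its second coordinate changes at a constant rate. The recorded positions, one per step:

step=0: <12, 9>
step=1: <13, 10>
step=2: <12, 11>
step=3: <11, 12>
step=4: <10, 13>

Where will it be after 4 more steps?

<6, 17>

The first coordinate travels 1 per step and bounces off the walls at 6 and 13.
  step 5: 10 → 9
  step 6: 9 → 8
  step 7: 8 → 7
  step 8: 7 → 6
The second coordinate changes by +1 each step: at step 8 it is 17.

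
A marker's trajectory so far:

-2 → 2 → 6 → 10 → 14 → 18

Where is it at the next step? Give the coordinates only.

The position changes by +4 every step.
step 6: 18 + 4 → 22

22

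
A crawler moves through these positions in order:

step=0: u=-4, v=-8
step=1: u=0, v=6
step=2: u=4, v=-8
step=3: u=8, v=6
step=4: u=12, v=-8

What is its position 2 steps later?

u=20, v=-8

U: linear, +4 per step → 20 at step 6.
V: cycles through -8, 6 every 2 steps. Step 6 lands at position 0 of the cycle → -8.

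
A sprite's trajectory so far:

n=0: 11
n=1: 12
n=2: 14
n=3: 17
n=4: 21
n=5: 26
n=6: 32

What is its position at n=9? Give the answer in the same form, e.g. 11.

Successive displacements: +1, +2, +3, +4, +5, +6 — each changes by +1.
step 7: 32 + 7 → 39
step 8: 39 + 8 → 47
step 9: 47 + 9 → 56

56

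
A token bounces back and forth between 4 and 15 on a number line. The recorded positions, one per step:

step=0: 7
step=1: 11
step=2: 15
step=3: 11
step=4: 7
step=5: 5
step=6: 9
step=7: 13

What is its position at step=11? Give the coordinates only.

The value travels 4 per step and bounces off the walls at 4 and 15.
  step 8: 13 → 13
  step 9: 13 → 9
  step 10: 9 → 5
  step 11: 5 → 7

7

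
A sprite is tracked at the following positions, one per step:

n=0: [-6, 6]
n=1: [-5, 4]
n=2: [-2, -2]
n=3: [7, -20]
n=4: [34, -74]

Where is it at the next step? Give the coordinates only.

[115, -236]

The jumps are [+1, -2], [+3, -6], [+9, -18], [+27, -54] — a geometric progression with ratio 3.
step 5: [34, -74] + [+81, -162] → [115, -236]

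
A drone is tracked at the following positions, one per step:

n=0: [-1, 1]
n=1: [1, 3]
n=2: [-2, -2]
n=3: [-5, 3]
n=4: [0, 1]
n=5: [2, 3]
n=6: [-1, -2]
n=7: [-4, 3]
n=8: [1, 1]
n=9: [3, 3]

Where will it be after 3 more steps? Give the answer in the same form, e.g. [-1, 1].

Differencing gives [+2, +2], [-3, -5], [-3, +5], [+5, -2], [+2, +2], [-3, -5], [-3, +5], [+5, -2], [+2, +2]. This is the pattern [+2, +2], [-3, -5], [-3, +5], [+5, -2] repeated.
step 10: apply [-3, -5] → [0, -2]
step 11: apply [-3, +5] → [-3, 3]
step 12: apply [+5, -2] → [2, 1]

[2, 1]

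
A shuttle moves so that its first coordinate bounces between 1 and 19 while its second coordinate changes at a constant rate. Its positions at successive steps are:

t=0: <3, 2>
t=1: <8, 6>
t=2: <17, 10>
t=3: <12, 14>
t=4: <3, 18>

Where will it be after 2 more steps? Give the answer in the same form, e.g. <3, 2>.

<17, 26>

The first coordinate reflects between 1 and 19, moving 9 per step.
  step 5: 3 → 8
  step 6: 8 → 17
The second coordinate changes by +4 each step: at step 6 it is 26.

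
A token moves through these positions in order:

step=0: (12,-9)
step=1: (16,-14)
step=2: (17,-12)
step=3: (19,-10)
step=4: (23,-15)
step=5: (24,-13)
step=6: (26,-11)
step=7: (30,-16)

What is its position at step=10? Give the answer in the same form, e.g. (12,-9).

(37,-17)

Step-to-step displacements: (+4,-5), (+1,+2), (+2,+2), (+4,-5), (+1,+2), (+2,+2), (+4,-5) — a repeating cycle of length 3.
step 8: apply (+1,+2) → (31,-14)
step 9: apply (+2,+2) → (33,-12)
step 10: apply (+4,-5) → (37,-17)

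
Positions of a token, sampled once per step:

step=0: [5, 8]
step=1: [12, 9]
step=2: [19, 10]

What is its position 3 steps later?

Constant displacement of [+7, +1] per step.
step 3: [19, 10] + [+7, +1] → [26, 11]
step 4: [26, 11] + [+7, +1] → [33, 12]
step 5: [33, 12] + [+7, +1] → [40, 13]

[40, 13]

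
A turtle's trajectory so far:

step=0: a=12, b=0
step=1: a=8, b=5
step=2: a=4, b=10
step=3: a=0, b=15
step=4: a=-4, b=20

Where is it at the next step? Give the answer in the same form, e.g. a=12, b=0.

a=-8, b=25

Each step adds (-4, +5) to the position.
step 5: a=-4, b=20 + (-4, +5) → a=-8, b=25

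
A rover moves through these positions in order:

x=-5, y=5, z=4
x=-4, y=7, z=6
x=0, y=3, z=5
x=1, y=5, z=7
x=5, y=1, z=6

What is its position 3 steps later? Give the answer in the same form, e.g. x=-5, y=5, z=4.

x=11, y=1, z=9

Step-to-step displacements: (+1, +2, +2), (+4, -4, -1), (+1, +2, +2), (+4, -4, -1) — a repeating cycle of length 2.
step 5: apply (+1, +2, +2) → x=6, y=3, z=8
step 6: apply (+4, -4, -1) → x=10, y=-1, z=7
step 7: apply (+1, +2, +2) → x=11, y=1, z=9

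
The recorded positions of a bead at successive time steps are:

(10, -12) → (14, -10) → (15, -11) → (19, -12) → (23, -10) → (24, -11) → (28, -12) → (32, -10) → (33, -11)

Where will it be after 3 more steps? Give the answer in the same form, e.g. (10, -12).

(42, -11)

Step-to-step displacements: (+4, +2), (+1, -1), (+4, -1), (+4, +2), (+1, -1), (+4, -1), (+4, +2), (+1, -1) — a repeating cycle of length 3.
step 9: apply (+4, -1) → (37, -12)
step 10: apply (+4, +2) → (41, -10)
step 11: apply (+1, -1) → (42, -11)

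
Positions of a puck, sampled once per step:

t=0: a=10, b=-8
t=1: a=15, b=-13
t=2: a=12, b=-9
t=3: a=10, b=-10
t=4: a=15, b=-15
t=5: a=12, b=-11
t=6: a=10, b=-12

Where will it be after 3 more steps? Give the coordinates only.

a=10, b=-14

Step-to-step displacements: (+5, -5), (-3, +4), (-2, -1), (+5, -5), (-3, +4), (-2, -1) — a repeating cycle of length 3.
step 7: apply (+5, -5) → a=15, b=-17
step 8: apply (-3, +4) → a=12, b=-13
step 9: apply (-2, -1) → a=10, b=-14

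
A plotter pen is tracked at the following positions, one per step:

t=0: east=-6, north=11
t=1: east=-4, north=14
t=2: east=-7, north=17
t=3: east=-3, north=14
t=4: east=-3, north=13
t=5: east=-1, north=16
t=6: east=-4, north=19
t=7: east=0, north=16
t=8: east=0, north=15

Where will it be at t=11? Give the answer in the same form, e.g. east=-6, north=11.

Step-to-step displacements: (+2,+3), (-3,+3), (+4,-3), (+0,-1), (+2,+3), (-3,+3), (+4,-3), (+0,-1) — a repeating cycle of length 4.
step 9: apply (+2,+3) → east=2, north=18
step 10: apply (-3,+3) → east=-1, north=21
step 11: apply (+4,-3) → east=3, north=18

east=3, north=18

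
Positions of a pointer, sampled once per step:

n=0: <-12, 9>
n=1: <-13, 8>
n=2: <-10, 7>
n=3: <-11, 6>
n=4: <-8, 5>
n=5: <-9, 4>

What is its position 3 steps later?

Differencing gives <-1, -1>, <+3, -1>, <-1, -1>, <+3, -1>, <-1, -1>. This is the pattern <-1, -1>, <+3, -1> repeated.
step 6: apply <+3, -1> → <-6, 3>
step 7: apply <-1, -1> → <-7, 2>
step 8: apply <+3, -1> → <-4, 1>

<-4, 1>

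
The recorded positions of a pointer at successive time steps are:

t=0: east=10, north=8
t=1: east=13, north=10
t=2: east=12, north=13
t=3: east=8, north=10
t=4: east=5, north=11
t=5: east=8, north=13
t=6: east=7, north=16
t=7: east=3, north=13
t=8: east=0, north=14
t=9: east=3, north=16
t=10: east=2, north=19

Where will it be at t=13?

Differencing gives (+3, +2), (-1, +3), (-4, -3), (-3, +1), (+3, +2), (-1, +3), (-4, -3), (-3, +1), (+3, +2), (-1, +3). This is the pattern (+3, +2), (-1, +3), (-4, -3), (-3, +1) repeated.
step 11: apply (-4, -3) → east=-2, north=16
step 12: apply (-3, +1) → east=-5, north=17
step 13: apply (+3, +2) → east=-2, north=19

east=-2, north=19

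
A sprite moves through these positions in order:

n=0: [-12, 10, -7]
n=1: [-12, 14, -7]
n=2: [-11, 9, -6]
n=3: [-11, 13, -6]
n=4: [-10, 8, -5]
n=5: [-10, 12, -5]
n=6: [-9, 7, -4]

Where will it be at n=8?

[-8, 6, -3]

Differencing gives [+0, +4, +0], [+1, -5, +1], [+0, +4, +0], [+1, -5, +1], [+0, +4, +0], [+1, -5, +1]. This is the pattern [+0, +4, +0], [+1, -5, +1] repeated.
step 7: apply [+0, +4, +0] → [-9, 11, -4]
step 8: apply [+1, -5, +1] → [-8, 6, -3]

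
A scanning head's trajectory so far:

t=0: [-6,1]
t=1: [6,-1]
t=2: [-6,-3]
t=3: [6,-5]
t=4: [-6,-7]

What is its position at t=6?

[-6,-11]

First: cycles through -6, 6 every 2 steps. Step 6 lands at position 0 of the cycle → -6.
Second: linear, -2 per step → -11 at step 6.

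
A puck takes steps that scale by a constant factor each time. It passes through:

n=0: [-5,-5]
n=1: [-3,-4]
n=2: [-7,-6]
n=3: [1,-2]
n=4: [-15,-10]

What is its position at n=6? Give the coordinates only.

Consecutive displacements [+2,+1], [-4,-2], [+8,+4], [-16,-8] scale by a factor of -2 each step.
step 5: [-15,-10] + [+32,+16] → [17,6]
step 6: [17,6] + [-64,-32] → [-47,-26]

[-47,-26]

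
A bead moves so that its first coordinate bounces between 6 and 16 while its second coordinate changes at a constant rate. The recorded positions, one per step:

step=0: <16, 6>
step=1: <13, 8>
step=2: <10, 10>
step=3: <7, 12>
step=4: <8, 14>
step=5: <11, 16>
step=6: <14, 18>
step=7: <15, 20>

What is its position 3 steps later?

<6, 26>

The first coordinate reflects between 6 and 16, moving 3 per step.
  step 8: 15 → 12
  step 9: 12 → 9
  step 10: 9 → 6
The second coordinate changes by +2 each step: at step 10 it is 26.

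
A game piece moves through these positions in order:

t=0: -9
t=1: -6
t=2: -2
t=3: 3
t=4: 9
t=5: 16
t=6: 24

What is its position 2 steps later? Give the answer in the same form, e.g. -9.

43

First differences are +3, +4, +5, +6, +7, +8; their common second difference is +1 (constant acceleration).
step 7: 24 + 9 → 33
step 8: 33 + 10 → 43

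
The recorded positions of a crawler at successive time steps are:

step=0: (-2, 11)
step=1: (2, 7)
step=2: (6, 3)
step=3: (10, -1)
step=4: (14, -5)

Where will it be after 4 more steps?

(30, -21)

Constant displacement of (+4, -4) per step.
step 5: (14, -5) + (+4, -4) → (18, -9)
step 6: (18, -9) + (+4, -4) → (22, -13)
step 7: (22, -13) + (+4, -4) → (26, -17)
step 8: (26, -17) + (+4, -4) → (30, -21)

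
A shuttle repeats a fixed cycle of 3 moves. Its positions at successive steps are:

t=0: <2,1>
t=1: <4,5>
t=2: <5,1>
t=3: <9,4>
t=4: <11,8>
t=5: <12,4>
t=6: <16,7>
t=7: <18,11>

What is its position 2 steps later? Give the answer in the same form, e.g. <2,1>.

<23,10>

Step-to-step displacements: <+2,+4>, <+1,-4>, <+4,+3>, <+2,+4>, <+1,-4>, <+4,+3>, <+2,+4> — a repeating cycle of length 3.
step 8: apply <+1,-4> → <19,7>
step 9: apply <+4,+3> → <23,10>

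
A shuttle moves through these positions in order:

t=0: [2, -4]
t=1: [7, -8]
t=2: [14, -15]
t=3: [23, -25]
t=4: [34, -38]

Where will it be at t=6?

[62, -73]

First differences are [+5, -4], [+7, -7], [+9, -10], [+11, -13]; their common second difference is [+2, -3] (constant acceleration).
step 5: [34, -38] + [+13, -16] → [47, -54]
step 6: [47, -54] + [+15, -19] → [62, -73]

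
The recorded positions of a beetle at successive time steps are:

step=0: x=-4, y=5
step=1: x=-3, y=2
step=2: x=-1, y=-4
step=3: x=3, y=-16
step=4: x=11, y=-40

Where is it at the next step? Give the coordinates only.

x=27, y=-88

The jumps are (+1, -3), (+2, -6), (+4, -12), (+8, -24) — a geometric progression with ratio 2.
step 5: x=11, y=-40 + (+16, -48) → x=27, y=-88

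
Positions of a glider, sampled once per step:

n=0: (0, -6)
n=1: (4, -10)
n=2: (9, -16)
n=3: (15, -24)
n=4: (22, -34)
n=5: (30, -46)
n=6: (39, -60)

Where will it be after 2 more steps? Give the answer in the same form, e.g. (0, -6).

First differences are (+4, -4), (+5, -6), (+6, -8), (+7, -10), (+8, -12), (+9, -14); their common second difference is (+1, -2) (constant acceleration).
step 7: (39, -60) + (+10, -16) → (49, -76)
step 8: (49, -76) + (+11, -18) → (60, -94)

(60, -94)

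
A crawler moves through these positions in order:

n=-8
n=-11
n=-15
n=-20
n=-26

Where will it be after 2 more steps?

Taking differences between consecutive positions: -3, -4, -5, -6. These grow by -1 each step.
step 5: -26 − 7 → n=-33
step 6: -33 − 8 → n=-41

n=-41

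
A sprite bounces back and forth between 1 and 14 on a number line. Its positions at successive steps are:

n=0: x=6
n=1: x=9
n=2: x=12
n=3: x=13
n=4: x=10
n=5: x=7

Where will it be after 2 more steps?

x=1

The value travels 3 per step and bounces off the walls at 1 and 14.
  step 6: 7 → 4
  step 7: 4 → 1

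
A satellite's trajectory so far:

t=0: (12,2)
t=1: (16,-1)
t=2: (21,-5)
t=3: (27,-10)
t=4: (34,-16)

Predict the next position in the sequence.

(42,-23)

First differences are (+4,-3), (+5,-4), (+6,-5), (+7,-6); their common second difference is (+1,-1) (constant acceleration).
step 5: (34,-16) + (+8,-7) → (42,-23)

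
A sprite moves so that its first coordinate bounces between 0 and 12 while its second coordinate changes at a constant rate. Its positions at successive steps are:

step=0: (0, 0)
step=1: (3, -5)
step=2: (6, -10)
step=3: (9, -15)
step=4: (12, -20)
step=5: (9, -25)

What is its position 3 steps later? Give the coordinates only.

The first coordinate reflects between 0 and 12, moving 3 per step.
  step 6: 9 → 6
  step 7: 6 → 3
  step 8: 3 → 0
The second coordinate changes by -5 each step: at step 8 it is -40.

(0, -40)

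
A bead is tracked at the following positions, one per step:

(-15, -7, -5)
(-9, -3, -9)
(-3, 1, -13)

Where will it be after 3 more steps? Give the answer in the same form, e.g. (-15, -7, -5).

(15, 13, -25)

Constant displacement of (+6, +4, -4) per step.
step 3: (-3, 1, -13) + (+6, +4, -4) → (3, 5, -17)
step 4: (3, 5, -17) + (+6, +4, -4) → (9, 9, -21)
step 5: (9, 9, -21) + (+6, +4, -4) → (15, 13, -25)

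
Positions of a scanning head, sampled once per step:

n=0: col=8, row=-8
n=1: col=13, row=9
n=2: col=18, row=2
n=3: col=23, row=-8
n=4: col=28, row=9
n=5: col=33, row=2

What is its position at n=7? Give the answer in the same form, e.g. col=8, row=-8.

col=43, row=9

Col: linear, +5 per step → 43 at step 7.
Row: cycles through -8, 9, 2 every 3 steps. Step 7 lands at position 1 of the cycle → 9.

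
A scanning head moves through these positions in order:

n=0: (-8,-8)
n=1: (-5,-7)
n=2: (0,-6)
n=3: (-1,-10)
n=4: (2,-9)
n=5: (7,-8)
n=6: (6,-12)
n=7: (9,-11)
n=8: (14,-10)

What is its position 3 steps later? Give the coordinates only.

Differencing gives (+3,+1), (+5,+1), (-1,-4), (+3,+1), (+5,+1), (-1,-4), (+3,+1), (+5,+1). This is the pattern (+3,+1), (+5,+1), (-1,-4) repeated.
step 9: apply (-1,-4) → (13,-14)
step 10: apply (+3,+1) → (16,-13)
step 11: apply (+5,+1) → (21,-12)

(21,-12)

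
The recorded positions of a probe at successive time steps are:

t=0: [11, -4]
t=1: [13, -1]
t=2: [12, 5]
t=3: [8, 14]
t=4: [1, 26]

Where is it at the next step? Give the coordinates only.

[-9, 41]

Successive displacements: [+2, +3], [-1, +6], [-4, +9], [-7, +12] — each changes by [-3, +3].
step 5: [1, 26] + [-10, +15] → [-9, 41]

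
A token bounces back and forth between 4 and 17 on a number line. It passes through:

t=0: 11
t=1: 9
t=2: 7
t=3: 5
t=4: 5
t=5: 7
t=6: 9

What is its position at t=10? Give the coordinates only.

The value reflects between 4 and 17, moving 2 per step.
  step 7: 9 → 11
  step 8: 11 → 13
  step 9: 13 → 15
  step 10: 15 → 17

17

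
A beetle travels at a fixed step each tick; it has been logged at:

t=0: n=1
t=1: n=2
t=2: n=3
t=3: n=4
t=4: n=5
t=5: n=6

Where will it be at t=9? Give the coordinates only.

Constant displacement of +1 per step.
step 6: 6 + 1 → n=7
step 7: 7 + 1 → n=8
step 8: 8 + 1 → n=9
step 9: 9 + 1 → n=10

n=10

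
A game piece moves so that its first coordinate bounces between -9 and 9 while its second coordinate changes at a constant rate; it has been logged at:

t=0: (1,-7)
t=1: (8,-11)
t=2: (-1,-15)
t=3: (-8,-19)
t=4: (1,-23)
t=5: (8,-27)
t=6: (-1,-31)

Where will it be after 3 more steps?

The first coordinate reflects between -9 and 9, moving 9 per step.
  step 7: -1 → -8
  step 8: -8 → 1
  step 9: 1 → 8
The second coordinate changes by -4 each step: at step 9 it is -43.

(8,-43)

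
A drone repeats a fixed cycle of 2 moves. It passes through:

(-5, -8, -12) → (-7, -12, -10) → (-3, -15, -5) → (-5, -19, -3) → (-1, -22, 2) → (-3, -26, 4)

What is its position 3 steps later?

Differencing gives (-2, -4, +2), (+4, -3, +5), (-2, -4, +2), (+4, -3, +5), (-2, -4, +2). This is the pattern (-2, -4, +2), (+4, -3, +5) repeated.
step 6: apply (+4, -3, +5) → (1, -29, 9)
step 7: apply (-2, -4, +2) → (-1, -33, 11)
step 8: apply (+4, -3, +5) → (3, -36, 16)

(3, -36, 16)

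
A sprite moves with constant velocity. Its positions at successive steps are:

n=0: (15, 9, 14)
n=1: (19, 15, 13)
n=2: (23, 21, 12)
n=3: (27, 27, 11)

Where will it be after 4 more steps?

The position changes by (+4, +6, -1) every step.
step 4: (27, 27, 11) + (+4, +6, -1) → (31, 33, 10)
step 5: (31, 33, 10) + (+4, +6, -1) → (35, 39, 9)
step 6: (35, 39, 9) + (+4, +6, -1) → (39, 45, 8)
step 7: (39, 45, 8) + (+4, +6, -1) → (43, 51, 7)

(43, 51, 7)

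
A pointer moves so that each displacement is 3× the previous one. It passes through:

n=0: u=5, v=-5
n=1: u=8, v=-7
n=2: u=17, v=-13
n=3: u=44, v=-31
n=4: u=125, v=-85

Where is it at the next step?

u=368, v=-247

Step-to-step displacements: (+3, -2), (+9, -6), (+27, -18), (+81, -54); each is 3× the previous.
step 5: u=125, v=-85 + (+243, -162) → u=368, v=-247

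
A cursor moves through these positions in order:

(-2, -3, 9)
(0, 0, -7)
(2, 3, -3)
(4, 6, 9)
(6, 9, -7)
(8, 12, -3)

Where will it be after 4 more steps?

(16, 24, 9)

The first coordinate changes by +2 each step, so at step 9 it is -2 + 9·(2) = 16.
The second coordinate changes by +3 each step, so at step 9 it is -3 + 9·(3) = 24.
The third coordinate repeats the cycle [9, -7, -3] with period 3; step 9 mod 3 = 0, giving 9.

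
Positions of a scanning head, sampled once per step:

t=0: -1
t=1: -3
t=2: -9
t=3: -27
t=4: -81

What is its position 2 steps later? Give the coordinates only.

The jumps are -2, -6, -18, -54 — a geometric progression with ratio 3.
step 5: -81 − 162 → -243
step 6: -243 − 486 → -729

-729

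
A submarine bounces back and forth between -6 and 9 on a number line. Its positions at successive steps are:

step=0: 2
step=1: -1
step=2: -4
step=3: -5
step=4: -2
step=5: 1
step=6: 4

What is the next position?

7

The value reflects between -6 and 9, moving 3 per step.
  step 7: 4 → 7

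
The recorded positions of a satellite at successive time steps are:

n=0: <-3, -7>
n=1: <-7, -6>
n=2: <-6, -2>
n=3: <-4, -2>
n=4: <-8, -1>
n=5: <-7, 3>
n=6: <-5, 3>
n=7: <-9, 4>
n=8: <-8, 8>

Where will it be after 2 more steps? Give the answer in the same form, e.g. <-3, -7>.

<-10, 9>

Step-to-step displacements: <-4, +1>, <+1, +4>, <+2, +0>, <-4, +1>, <+1, +4>, <+2, +0>, <-4, +1>, <+1, +4> — a repeating cycle of length 3.
step 9: apply <+2, +0> → <-6, 8>
step 10: apply <-4, +1> → <-10, 9>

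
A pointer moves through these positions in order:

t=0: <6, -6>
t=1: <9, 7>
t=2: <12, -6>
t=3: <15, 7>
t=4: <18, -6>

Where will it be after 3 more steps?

The first coordinate changes by +3 each step, so at step 7 it is 6 + 7·(3) = 27.
The second coordinate repeats the cycle [-6, 7] with period 2; step 7 mod 2 = 1, giving 7.

<27, 7>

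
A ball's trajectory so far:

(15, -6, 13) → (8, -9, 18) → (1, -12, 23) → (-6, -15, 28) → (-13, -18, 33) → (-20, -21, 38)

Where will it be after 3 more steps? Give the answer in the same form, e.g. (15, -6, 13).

The position changes by (-7, -3, +5) every step.
step 6: (-20, -21, 38) + (-7, -3, +5) → (-27, -24, 43)
step 7: (-27, -24, 43) + (-7, -3, +5) → (-34, -27, 48)
step 8: (-34, -27, 48) + (-7, -3, +5) → (-41, -30, 53)

(-41, -30, 53)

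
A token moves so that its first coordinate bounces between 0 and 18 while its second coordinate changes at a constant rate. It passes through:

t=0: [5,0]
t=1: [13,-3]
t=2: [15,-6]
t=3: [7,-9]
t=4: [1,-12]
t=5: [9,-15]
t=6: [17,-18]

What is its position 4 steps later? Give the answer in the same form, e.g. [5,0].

The first coordinate travels 8 per step and bounces off the walls at 0 and 18.
  step 7: 17 → 11
  step 8: 11 → 3
  step 9: 3 → 5
  step 10: 5 → 13
The second coordinate changes by -3 each step: at step 10 it is -30.

[13,-30]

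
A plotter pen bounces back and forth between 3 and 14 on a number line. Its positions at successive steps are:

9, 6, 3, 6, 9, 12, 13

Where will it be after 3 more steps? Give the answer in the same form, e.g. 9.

The value travels 3 per step and bounces off the walls at 3 and 14.
  step 7: 13 → 10
  step 8: 10 → 7
  step 9: 7 → 4

4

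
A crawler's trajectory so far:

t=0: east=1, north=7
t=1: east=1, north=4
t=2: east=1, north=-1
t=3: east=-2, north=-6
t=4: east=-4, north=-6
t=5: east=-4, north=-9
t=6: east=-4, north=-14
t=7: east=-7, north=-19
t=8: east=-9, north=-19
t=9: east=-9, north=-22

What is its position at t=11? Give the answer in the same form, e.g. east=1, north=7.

east=-12, north=-32

The moves between consecutive positions are (+0, -3), (+0, -5), (-3, -5), (-2, +0), (+0, -3), (+0, -5), (-3, -5), (-2, +0), (+0, -3); they repeat the 4-cycle [(+0, -3), (+0, -5), (-3, -5), (-2, +0)].
step 10: apply (+0, -5) → east=-9, north=-27
step 11: apply (-3, -5) → east=-12, north=-32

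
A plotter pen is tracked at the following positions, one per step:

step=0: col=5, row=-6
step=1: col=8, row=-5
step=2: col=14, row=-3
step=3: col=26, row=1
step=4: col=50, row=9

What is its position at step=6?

Step-to-step displacements: (+3, +1), (+6, +2), (+12, +4), (+24, +8); each is 2× the previous.
step 5: col=50, row=9 + (+48, +16) → col=98, row=25
step 6: col=98, row=25 + (+96, +32) → col=194, row=57

col=194, row=57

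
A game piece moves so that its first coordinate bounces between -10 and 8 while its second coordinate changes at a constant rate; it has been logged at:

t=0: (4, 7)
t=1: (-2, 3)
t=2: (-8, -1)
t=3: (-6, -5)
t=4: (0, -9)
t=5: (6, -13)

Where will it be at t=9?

(-6, -29)

The first coordinate travels 6 per step and bounces off the walls at -10 and 8.
  step 6: 6 → 4
  step 7: 4 → -2
  step 8: -2 → -8
  step 9: -8 → -6
The second coordinate changes by -4 each step: at step 9 it is -29.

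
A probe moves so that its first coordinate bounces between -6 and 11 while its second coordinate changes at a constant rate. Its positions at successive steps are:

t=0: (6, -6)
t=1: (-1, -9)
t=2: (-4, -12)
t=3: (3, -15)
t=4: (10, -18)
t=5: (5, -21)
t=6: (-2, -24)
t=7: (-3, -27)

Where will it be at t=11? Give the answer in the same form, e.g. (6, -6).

The first coordinate travels 7 per step and bounces off the walls at -6 and 11.
  step 8: -3 → 4
  step 9: 4 → 11
  step 10: 11 → 4
  step 11: 4 → -3
The second coordinate changes by -3 each step: at step 11 it is -39.

(-3, -39)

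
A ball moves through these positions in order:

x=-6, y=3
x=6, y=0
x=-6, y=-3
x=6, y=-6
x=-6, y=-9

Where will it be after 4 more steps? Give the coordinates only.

x=-6, y=-21

X: cycles through -6, 6 every 2 steps. Step 8 lands at position 0 of the cycle → -6.
Y: linear, -3 per step → -21 at step 8.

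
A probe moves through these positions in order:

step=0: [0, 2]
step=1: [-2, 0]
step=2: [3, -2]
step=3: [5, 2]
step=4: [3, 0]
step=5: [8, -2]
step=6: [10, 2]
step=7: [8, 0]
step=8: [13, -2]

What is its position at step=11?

Differencing gives [-2, -2], [+5, -2], [+2, +4], [-2, -2], [+5, -2], [+2, +4], [-2, -2], [+5, -2]. This is the pattern [-2, -2], [+5, -2], [+2, +4] repeated.
step 9: apply [+2, +4] → [15, 2]
step 10: apply [-2, -2] → [13, 0]
step 11: apply [+5, -2] → [18, -2]

[18, -2]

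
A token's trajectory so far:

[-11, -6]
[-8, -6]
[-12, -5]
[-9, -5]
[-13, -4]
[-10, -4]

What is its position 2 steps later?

Step-to-step displacements: [+3, +0], [-4, +1], [+3, +0], [-4, +1], [+3, +0] — a repeating cycle of length 2.
step 6: apply [-4, +1] → [-14, -3]
step 7: apply [+3, +0] → [-11, -3]

[-11, -3]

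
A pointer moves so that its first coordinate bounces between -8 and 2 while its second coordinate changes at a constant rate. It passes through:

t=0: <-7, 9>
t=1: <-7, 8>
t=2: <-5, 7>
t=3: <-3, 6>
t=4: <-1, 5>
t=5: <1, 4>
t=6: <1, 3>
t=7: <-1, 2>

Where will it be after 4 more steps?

The first coordinate reflects between -8 and 2, moving 2 per step.
  step 8: -1 → -3
  step 9: -3 → -5
  step 10: -5 → -7
  step 11: -7 → -7
The second coordinate changes by -1 each step: at step 11 it is -2.

<-7, -2>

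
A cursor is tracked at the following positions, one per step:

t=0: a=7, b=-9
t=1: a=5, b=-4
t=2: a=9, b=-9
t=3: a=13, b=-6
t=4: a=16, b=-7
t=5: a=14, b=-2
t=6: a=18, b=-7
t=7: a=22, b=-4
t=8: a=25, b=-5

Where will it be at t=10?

a=27, b=-5

Step-to-step displacements: (-2, +5), (+4, -5), (+4, +3), (+3, -1), (-2, +5), (+4, -5), (+4, +3), (+3, -1) — a repeating cycle of length 4.
step 9: apply (-2, +5) → a=23, b=0
step 10: apply (+4, -5) → a=27, b=-5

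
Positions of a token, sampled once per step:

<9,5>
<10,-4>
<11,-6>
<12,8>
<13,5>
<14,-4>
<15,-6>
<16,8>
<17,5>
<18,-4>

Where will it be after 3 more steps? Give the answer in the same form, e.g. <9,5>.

The first coordinate changes by +1 each step, so at step 12 it is 9 + 12·(1) = 21.
The second coordinate repeats the cycle [5, -4, -6, 8] with period 4; step 12 mod 4 = 0, giving 5.

<21,5>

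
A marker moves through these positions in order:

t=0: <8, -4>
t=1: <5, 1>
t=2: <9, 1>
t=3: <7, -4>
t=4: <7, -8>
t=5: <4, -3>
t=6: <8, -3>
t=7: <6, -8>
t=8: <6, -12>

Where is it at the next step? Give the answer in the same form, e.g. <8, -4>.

The moves between consecutive positions are <-3, +5>, <+4, +0>, <-2, -5>, <+0, -4>, <-3, +5>, <+4, +0>, <-2, -5>, <+0, -4>; they repeat the 4-cycle [<-3, +5>, <+4, +0>, <-2, -5>, <+0, -4>].
step 9: apply <-3, +5> → <3, -7>

<3, -7>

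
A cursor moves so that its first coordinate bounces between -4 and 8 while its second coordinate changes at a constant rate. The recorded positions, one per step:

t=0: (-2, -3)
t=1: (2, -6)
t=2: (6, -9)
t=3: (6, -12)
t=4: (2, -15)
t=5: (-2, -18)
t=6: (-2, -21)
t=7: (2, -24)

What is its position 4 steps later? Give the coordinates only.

(-2, -36)

The first coordinate reflects between -4 and 8, moving 4 per step.
  step 8: 2 → 6
  step 9: 6 → 6
  step 10: 6 → 2
  step 11: 2 → -2
The second coordinate changes by -3 each step: at step 11 it is -36.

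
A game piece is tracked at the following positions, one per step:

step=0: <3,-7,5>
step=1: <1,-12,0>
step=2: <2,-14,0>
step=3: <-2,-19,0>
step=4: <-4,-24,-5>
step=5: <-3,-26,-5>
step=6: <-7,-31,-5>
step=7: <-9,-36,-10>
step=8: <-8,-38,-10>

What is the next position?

Differencing gives <-2,-5,-5>, <+1,-2,+0>, <-4,-5,+0>, <-2,-5,-5>, <+1,-2,+0>, <-4,-5,+0>, <-2,-5,-5>, <+1,-2,+0>. This is the pattern <-2,-5,-5>, <+1,-2,+0>, <-4,-5,+0> repeated.
step 9: apply <-4,-5,+0> → <-12,-43,-10>

<-12,-43,-10>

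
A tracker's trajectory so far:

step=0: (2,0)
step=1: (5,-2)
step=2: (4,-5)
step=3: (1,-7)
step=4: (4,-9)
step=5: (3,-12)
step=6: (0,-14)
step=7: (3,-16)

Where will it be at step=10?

Step-to-step displacements: (+3,-2), (-1,-3), (-3,-2), (+3,-2), (-1,-3), (-3,-2), (+3,-2) — a repeating cycle of length 3.
step 8: apply (-1,-3) → (2,-19)
step 9: apply (-3,-2) → (-1,-21)
step 10: apply (+3,-2) → (2,-23)

(2,-23)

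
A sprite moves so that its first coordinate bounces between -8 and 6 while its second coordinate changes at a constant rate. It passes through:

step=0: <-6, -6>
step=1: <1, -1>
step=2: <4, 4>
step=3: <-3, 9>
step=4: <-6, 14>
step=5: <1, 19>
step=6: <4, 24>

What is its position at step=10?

The first coordinate reflects between -8 and 6, moving 7 per step.
  step 7: 4 → -3
  step 8: -3 → -6
  step 9: -6 → 1
  step 10: 1 → 4
The second coordinate changes by +5 each step: at step 10 it is 44.

<4, 44>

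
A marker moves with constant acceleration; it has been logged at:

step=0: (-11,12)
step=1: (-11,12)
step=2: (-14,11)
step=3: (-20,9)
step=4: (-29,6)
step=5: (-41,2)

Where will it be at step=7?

Taking differences between consecutive positions: (+0,+0), (-3,-1), (-6,-2), (-9,-3), (-12,-4). These grow by (-3,-1) each step.
step 6: (-41,2) + (-15,-5) → (-56,-3)
step 7: (-56,-3) + (-18,-6) → (-74,-9)

(-74,-9)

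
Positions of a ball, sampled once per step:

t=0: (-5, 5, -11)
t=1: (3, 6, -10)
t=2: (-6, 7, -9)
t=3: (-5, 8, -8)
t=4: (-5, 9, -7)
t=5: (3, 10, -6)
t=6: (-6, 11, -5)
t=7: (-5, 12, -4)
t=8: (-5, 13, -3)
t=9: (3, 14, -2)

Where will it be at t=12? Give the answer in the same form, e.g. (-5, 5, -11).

The first coordinate repeats the cycle [-5, 3, -6, -5] with period 4; step 12 mod 4 = 0, giving -5.
The second coordinate changes by +1 each step, so at step 12 it is 5 + 12·(1) = 17.
The third coordinate changes by +1 each step, so at step 12 it is -11 + 12·(1) = 1.

(-5, 17, 1)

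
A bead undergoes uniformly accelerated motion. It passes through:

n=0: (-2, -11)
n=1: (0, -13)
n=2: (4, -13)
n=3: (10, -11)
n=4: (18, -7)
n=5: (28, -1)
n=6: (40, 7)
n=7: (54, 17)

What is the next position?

(70, 29)

Successive displacements: (+2, -2), (+4, +0), (+6, +2), (+8, +4), (+10, +6), (+12, +8), (+14, +10) — each changes by (+2, +2).
step 8: (54, 17) + (+16, +12) → (70, 29)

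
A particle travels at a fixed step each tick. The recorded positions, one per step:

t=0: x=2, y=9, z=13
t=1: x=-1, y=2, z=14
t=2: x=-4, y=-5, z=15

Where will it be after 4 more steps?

Constant displacement of (-3, -7, +1) per step.
step 3: x=-4, y=-5, z=15 + (-3, -7, +1) → x=-7, y=-12, z=16
step 4: x=-7, y=-12, z=16 + (-3, -7, +1) → x=-10, y=-19, z=17
step 5: x=-10, y=-19, z=17 + (-3, -7, +1) → x=-13, y=-26, z=18
step 6: x=-13, y=-26, z=18 + (-3, -7, +1) → x=-16, y=-33, z=19

x=-16, y=-33, z=19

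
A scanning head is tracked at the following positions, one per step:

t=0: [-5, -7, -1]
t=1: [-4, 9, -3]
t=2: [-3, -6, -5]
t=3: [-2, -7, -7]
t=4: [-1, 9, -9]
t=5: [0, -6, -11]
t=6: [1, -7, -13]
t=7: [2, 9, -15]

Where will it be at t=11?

[6, -6, -23]

The first coordinate changes by +1 each step, so at step 11 it is -5 + 11·(1) = 6.
The second coordinate repeats the cycle [-7, 9, -6] with period 3; step 11 mod 3 = 2, giving -6.
The third coordinate changes by -2 each step, so at step 11 it is -1 + 11·(-2) = -23.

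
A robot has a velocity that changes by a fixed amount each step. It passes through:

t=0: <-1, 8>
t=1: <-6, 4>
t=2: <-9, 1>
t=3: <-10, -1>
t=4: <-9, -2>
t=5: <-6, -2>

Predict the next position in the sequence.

First differences are <-5, -4>, <-3, -3>, <-1, -2>, <+1, -1>, <+3, +0>; their common second difference is <+2, +1> (constant acceleration).
step 6: <-6, -2> + <+5, +1> → <-1, -1>

<-1, -1>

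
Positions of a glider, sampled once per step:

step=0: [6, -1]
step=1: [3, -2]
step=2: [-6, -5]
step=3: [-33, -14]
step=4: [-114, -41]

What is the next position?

[-357, -122]

Consecutive displacements [-3, -1], [-9, -3], [-27, -9], [-81, -27] scale by a factor of 3 each step.
step 5: [-114, -41] + [-243, -81] → [-357, -122]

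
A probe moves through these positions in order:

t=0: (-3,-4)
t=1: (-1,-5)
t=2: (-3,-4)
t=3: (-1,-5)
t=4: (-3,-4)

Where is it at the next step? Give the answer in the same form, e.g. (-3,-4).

(-1,-5)

The jumps are (+2,-1), (-2,+1), (+2,-1), (-2,+1) — a geometric progression with ratio -1.
step 5: (-3,-4) + (+2,-1) → (-1,-5)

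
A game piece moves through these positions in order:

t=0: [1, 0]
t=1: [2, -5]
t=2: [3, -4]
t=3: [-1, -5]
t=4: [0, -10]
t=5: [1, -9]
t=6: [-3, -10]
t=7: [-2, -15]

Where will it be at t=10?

The moves between consecutive positions are [+1, -5], [+1, +1], [-4, -1], [+1, -5], [+1, +1], [-4, -1], [+1, -5]; they repeat the 3-cycle [[+1, -5], [+1, +1], [-4, -1]].
step 8: apply [+1, +1] → [-1, -14]
step 9: apply [-4, -1] → [-5, -15]
step 10: apply [+1, -5] → [-4, -20]

[-4, -20]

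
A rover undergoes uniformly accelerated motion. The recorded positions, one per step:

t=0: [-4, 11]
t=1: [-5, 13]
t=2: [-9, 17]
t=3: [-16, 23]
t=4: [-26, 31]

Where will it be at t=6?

First differences are [-1, +2], [-4, +4], [-7, +6], [-10, +8]; their common second difference is [-3, +2] (constant acceleration).
step 5: [-26, 31] + [-13, +10] → [-39, 41]
step 6: [-39, 41] + [-16, +12] → [-55, 53]

[-55, 53]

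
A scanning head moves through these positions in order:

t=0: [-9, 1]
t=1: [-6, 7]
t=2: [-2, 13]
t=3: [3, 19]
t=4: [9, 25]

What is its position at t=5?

[16, 31]

Taking differences between consecutive positions: [+3, +6], [+4, +6], [+5, +6], [+6, +6]. These grow by [+1, +0] each step.
step 5: [9, 25] + [+7, +6] → [16, 31]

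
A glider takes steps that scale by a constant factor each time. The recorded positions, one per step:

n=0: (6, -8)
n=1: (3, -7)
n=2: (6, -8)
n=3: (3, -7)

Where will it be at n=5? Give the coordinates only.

(3, -7)

Consecutive displacements (-3, +1), (+3, -1), (-3, +1) scale by a factor of -1 each step.
step 4: (3, -7) + (+3, -1) → (6, -8)
step 5: (6, -8) + (-3, +1) → (3, -7)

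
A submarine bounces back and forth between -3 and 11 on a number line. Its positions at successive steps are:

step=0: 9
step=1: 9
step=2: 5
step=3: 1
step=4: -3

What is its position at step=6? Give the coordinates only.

The value travels 4 per step and bounces off the walls at -3 and 11.
  step 5: -3 → 1
  step 6: 1 → 5

5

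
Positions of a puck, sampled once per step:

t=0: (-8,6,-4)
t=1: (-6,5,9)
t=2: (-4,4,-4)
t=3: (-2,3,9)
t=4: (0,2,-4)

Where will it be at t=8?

The first coordinate changes by +2 each step, so at step 8 it is -8 + 8·(2) = 8.
The second coordinate changes by -1 each step, so at step 8 it is 6 + 8·(-1) = -2.
The third coordinate repeats the cycle [-4, 9] with period 2; step 8 mod 2 = 0, giving -4.

(8,-2,-4)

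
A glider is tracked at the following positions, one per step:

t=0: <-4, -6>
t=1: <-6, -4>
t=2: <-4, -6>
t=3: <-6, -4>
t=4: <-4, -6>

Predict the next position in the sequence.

<-6, -4>

Step-to-step displacements: <-2, +2>, <+2, -2>, <-2, +2>, <+2, -2>; each is -1× the previous.
step 5: <-4, -6> + <-2, +2> → <-6, -4>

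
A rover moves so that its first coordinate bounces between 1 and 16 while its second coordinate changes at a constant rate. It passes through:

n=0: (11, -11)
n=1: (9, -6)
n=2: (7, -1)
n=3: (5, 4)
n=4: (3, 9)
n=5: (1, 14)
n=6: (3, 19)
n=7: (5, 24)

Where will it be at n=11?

The first coordinate reflects between 1 and 16, moving 2 per step.
  step 8: 5 → 7
  step 9: 7 → 9
  step 10: 9 → 11
  step 11: 11 → 13
The second coordinate changes by +5 each step: at step 11 it is 44.

(13, 44)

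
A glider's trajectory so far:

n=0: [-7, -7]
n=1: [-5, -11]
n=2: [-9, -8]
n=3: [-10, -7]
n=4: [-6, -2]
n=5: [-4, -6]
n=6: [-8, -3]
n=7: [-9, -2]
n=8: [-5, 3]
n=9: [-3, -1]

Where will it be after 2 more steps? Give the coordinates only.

Step-to-step displacements: [+2, -4], [-4, +3], [-1, +1], [+4, +5], [+2, -4], [-4, +3], [-1, +1], [+4, +5], [+2, -4] — a repeating cycle of length 4.
step 10: apply [-4, +3] → [-7, 2]
step 11: apply [-1, +1] → [-8, 3]

[-8, 3]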